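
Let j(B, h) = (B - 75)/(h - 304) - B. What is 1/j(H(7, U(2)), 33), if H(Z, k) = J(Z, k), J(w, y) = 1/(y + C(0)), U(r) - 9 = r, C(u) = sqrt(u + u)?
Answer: 2981/553 ≈ 5.3906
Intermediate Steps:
C(u) = sqrt(2)*sqrt(u) (C(u) = sqrt(2*u) = sqrt(2)*sqrt(u))
U(r) = 9 + r
J(w, y) = 1/y (J(w, y) = 1/(y + sqrt(2)*sqrt(0)) = 1/(y + sqrt(2)*0) = 1/(y + 0) = 1/y)
H(Z, k) = 1/k
j(B, h) = -B + (-75 + B)/(-304 + h) (j(B, h) = (-75 + B)/(-304 + h) - B = -B + (-75 + B)/(-304 + h))
1/j(H(7, U(2)), 33) = 1/((-75 + 305/(9 + 2) - 1*33/(9 + 2))/(-304 + 33)) = 1/((-75 + 305/11 - 1*33/11)/(-271)) = 1/(-(-75 + 305*(1/11) - 1*1/11*33)/271) = 1/(-(-75 + 305/11 - 3)/271) = 1/(-1/271*(-553/11)) = 1/(553/2981) = 2981/553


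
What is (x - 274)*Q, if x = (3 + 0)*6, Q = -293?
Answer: 75008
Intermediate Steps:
x = 18 (x = 3*6 = 18)
(x - 274)*Q = (18 - 274)*(-293) = -256*(-293) = 75008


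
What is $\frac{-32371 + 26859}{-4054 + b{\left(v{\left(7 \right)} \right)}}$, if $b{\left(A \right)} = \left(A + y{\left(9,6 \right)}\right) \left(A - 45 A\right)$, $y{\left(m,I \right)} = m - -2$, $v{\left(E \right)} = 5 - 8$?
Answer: $\frac{2756}{1499} \approx 1.8386$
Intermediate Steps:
$v{\left(E \right)} = -3$ ($v{\left(E \right)} = 5 - 8 = -3$)
$y{\left(m,I \right)} = 2 + m$ ($y{\left(m,I \right)} = m + 2 = 2 + m$)
$b{\left(A \right)} = - 44 A \left(11 + A\right)$ ($b{\left(A \right)} = \left(A + \left(2 + 9\right)\right) \left(A - 45 A\right) = \left(A + 11\right) \left(- 44 A\right) = \left(11 + A\right) \left(- 44 A\right) = - 44 A \left(11 + A\right)$)
$\frac{-32371 + 26859}{-4054 + b{\left(v{\left(7 \right)} \right)}} = \frac{-32371 + 26859}{-4054 - - 132 \left(11 - 3\right)} = - \frac{5512}{-4054 - \left(-132\right) 8} = - \frac{5512}{-4054 + 1056} = - \frac{5512}{-2998} = \left(-5512\right) \left(- \frac{1}{2998}\right) = \frac{2756}{1499}$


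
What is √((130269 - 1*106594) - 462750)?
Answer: 5*I*√17563 ≈ 662.63*I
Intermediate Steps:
√((130269 - 1*106594) - 462750) = √((130269 - 106594) - 462750) = √(23675 - 462750) = √(-439075) = 5*I*√17563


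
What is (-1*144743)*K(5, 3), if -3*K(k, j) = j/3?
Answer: 144743/3 ≈ 48248.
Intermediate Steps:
K(k, j) = -j/9 (K(k, j) = -j/(3*3) = -j/9)
(-1*144743)*K(5, 3) = (-1*144743)*(-1/9*3) = -144743*(-1/3) = 144743/3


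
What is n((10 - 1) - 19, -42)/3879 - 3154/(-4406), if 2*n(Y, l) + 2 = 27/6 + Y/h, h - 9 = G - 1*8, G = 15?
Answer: 32635991/45575664 ≈ 0.71608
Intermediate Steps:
h = 16 (h = 9 + (15 - 1*8) = 9 + (15 - 8) = 9 + 7 = 16)
n(Y, l) = 5/4 + Y/32 (n(Y, l) = -1 + (27/6 + Y/16)/2 = -1 + (27*(⅙) + Y*(1/16))/2 = -1 + (9/2 + Y/16)/2 = -1 + (9/4 + Y/32) = 5/4 + Y/32)
n((10 - 1) - 19, -42)/3879 - 3154/(-4406) = (5/4 + ((10 - 1) - 19)/32)/3879 - 3154/(-4406) = (5/4 + (9 - 19)/32)*(1/3879) - 3154*(-1/4406) = (5/4 + (1/32)*(-10))*(1/3879) + 1577/2203 = (5/4 - 5/16)*(1/3879) + 1577/2203 = (15/16)*(1/3879) + 1577/2203 = 5/20688 + 1577/2203 = 32635991/45575664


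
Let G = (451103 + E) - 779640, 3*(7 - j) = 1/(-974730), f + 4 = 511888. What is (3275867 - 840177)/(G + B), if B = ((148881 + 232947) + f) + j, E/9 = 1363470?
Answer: 7122420341100/37536107606281 ≈ 0.18975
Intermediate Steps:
f = 511884 (f = -4 + 511888 = 511884)
E = 12271230 (E = 9*1363470 = 12271230)
j = 20469331/2924190 (j = 7 - ⅓/(-974730) = 7 - ⅓*(-1/974730) = 7 + 1/2924190 = 20469331/2924190 ≈ 7.0000)
G = 11942693 (G = (451103 + 12271230) - 779640 = 12722333 - 779640 = 11942693)
B = 2613404162611/2924190 (B = ((148881 + 232947) + 511884) + 20469331/2924190 = (381828 + 511884) + 20469331/2924190 = 893712 + 20469331/2924190 = 2613404162611/2924190 ≈ 8.9372e+5)
(3275867 - 840177)/(G + B) = (3275867 - 840177)/(11942693 + 2613404162611/2924190) = 2435690/(37536107606281/2924190) = 2435690*(2924190/37536107606281) = 7122420341100/37536107606281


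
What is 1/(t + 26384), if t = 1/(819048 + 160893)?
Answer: 979941/25854763345 ≈ 3.7902e-5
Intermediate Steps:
t = 1/979941 ≈ 1.0205e-6
1/(t + 26384) = 1/(1/979941 + 26384) = 1/(25854763345/979941) = 979941/25854763345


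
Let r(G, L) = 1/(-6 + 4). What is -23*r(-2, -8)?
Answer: 23/2 ≈ 11.500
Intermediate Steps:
r(G, L) = -½ (r(G, L) = 1/(-2) = -½)
-23*r(-2, -8) = -23*(-½) = 23/2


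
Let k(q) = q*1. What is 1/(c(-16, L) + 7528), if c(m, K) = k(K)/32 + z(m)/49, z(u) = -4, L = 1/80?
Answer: 125440/944302129 ≈ 0.00013284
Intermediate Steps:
L = 1/80 ≈ 0.012500
k(q) = q
c(m, K) = -4/49 + K/32 (c(m, K) = K/32 - 4/49 = -4/49 + K/32)
1/(c(-16, L) + 7528) = 1/((-4/49 + (1/32)*(1/80)) + 7528) = 1/((-4/49 + 1/2560) + 7528) = 1/(-10191/125440 + 7528) = 1/(944302129/125440) = 125440/944302129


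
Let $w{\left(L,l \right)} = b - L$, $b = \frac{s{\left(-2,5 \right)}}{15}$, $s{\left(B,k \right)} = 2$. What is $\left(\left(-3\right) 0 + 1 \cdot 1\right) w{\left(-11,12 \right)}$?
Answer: $\frac{167}{15} \approx 11.133$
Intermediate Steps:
$b = \frac{2}{15} \approx 0.13333$
$w{\left(L,l \right)} = \frac{2}{15} - L$
$\left(\left(-3\right) 0 + 1 \cdot 1\right) w{\left(-11,12 \right)} = \left(\left(-3\right) 0 + 1 \cdot 1\right) \left(\frac{2}{15} - -11\right) = \left(0 + 1\right) \left(\frac{2}{15} + 11\right) = 1 \cdot \frac{167}{15} = \frac{167}{15}$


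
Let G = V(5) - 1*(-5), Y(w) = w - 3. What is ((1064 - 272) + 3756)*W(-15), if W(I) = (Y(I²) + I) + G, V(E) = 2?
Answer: 973272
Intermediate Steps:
Y(w) = -3 + w
G = 7 (G = 2 - 1*(-5) = 2 + 5 = 7)
W(I) = 4 + I + I² (W(I) = ((-3 + I²) + I) + 7 = (-3 + I + I²) + 7 = 4 + I + I²)
((1064 - 272) + 3756)*W(-15) = ((1064 - 272) + 3756)*(4 - 15 + (-15)²) = (792 + 3756)*(4 - 15 + 225) = 4548*214 = 973272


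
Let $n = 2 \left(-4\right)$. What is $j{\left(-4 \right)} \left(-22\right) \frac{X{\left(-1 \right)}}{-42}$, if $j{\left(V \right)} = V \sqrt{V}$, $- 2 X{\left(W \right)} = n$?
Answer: $- \frac{352 i}{21} \approx - 16.762 i$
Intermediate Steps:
$n = -8$
$X{\left(W \right)} = 4$ ($X{\left(W \right)} = \left(- \frac{1}{2}\right) \left(-8\right) = 4$)
$j{\left(V \right)} = V^{\frac{3}{2}}$
$j{\left(-4 \right)} \left(-22\right) \frac{X{\left(-1 \right)}}{-42} = \left(-4\right)^{\frac{3}{2}} \left(-22\right) \frac{4}{-42} = - 8 i \left(-22\right) 4 \left(- \frac{1}{42}\right) = 176 i \left(- \frac{2}{21}\right) = - \frac{352 i}{21}$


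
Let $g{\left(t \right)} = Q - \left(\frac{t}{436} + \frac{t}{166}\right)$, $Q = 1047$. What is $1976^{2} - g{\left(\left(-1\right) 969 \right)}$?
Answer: $\frac{141260615783}{36188} \approx 3.9035 \cdot 10^{6}$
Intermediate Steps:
$g{\left(t \right)} = 1047 - \frac{301 t}{36188}$ ($g{\left(t \right)} = 1047 - \left(\frac{t}{436} + \frac{t}{166}\right) = 1047 - \frac{301 t}{36188}$)
$1976^{2} - g{\left(\left(-1\right) 969 \right)} = 1976^{2} - \left(1047 - \frac{301 \left(\left(-1\right) 969\right)}{36188}\right) = 3904576 - \left(1047 - - \frac{291669}{36188}\right) = 3904576 - \left(1047 + \frac{291669}{36188}\right) = 3904576 - \frac{38180505}{36188} = \frac{141260615783}{36188}$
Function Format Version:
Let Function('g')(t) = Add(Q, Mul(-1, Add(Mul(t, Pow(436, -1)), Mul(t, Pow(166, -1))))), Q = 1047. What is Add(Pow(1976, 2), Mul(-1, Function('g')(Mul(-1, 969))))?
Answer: Rational(141260615783, 36188) ≈ 3.9035e+6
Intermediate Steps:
Function('g')(t) = Add(1047, Mul(Rational(-301, 36188), t)) (Function('g')(t) = Add(1047, Mul(-1, Add(Mul(t, Pow(436, -1)), Mul(t, Pow(166, -1))))) = Add(1047, Mul(-1, Add(Mul(t, Rational(1, 436)), Mul(t, Rational(1, 166))))) = Add(1047, Mul(-1, Add(Mul(Rational(1, 436), t), Mul(Rational(1, 166), t)))) = Add(1047, Mul(-1, Mul(Rational(301, 36188), t))) = Add(1047, Mul(Rational(-301, 36188), t)))
Add(Pow(1976, 2), Mul(-1, Function('g')(Mul(-1, 969)))) = Add(Pow(1976, 2), Mul(-1, Add(1047, Mul(Rational(-301, 36188), Mul(-1, 969))))) = Add(3904576, Mul(-1, Add(1047, Mul(Rational(-301, 36188), -969)))) = Add(3904576, Mul(-1, Add(1047, Rational(291669, 36188)))) = Add(3904576, Mul(-1, Rational(38180505, 36188))) = Add(3904576, Rational(-38180505, 36188)) = Rational(141260615783, 36188)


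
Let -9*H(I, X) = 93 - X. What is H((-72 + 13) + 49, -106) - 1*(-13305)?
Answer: 119546/9 ≈ 13283.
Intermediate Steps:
H(I, X) = -31/3 + X/9 (H(I, X) = -(93 - X)/9 = -31/3 + X/9)
H((-72 + 13) + 49, -106) - 1*(-13305) = (-31/3 + (1/9)*(-106)) - 1*(-13305) = (-31/3 - 106/9) + 13305 = -199/9 + 13305 = 119546/9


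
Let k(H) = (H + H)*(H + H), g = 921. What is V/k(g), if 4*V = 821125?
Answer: 821125/13571856 ≈ 0.060502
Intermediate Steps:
V = 821125/4 (V = (¼)*821125 = 821125/4 ≈ 2.0528e+5)
k(H) = 4*H² (k(H) = (2*H)*(2*H) = 4*H²)
V/k(g) = 821125/(4*((4*921²))) = 821125/(4*((4*848241))) = (821125/4)/3392964 = (821125/4)*(1/3392964) = 821125/13571856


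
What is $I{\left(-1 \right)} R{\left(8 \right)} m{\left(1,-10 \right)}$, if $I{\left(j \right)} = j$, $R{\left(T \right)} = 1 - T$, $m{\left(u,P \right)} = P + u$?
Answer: $-63$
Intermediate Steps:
$I{\left(-1 \right)} R{\left(8 \right)} m{\left(1,-10 \right)} = - (1 - 8) \left(-10 + 1\right) = - (1 - 8) \left(-9\right) = \left(-1\right) \left(-7\right) \left(-9\right) = 7 \left(-9\right) = -63$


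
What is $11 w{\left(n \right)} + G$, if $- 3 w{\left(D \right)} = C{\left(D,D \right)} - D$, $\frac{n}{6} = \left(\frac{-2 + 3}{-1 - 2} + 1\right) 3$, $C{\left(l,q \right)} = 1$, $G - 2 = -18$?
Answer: $\frac{73}{3} \approx 24.333$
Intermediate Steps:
$G = -16$ ($G = 2 - 18 = -16$)
$n = 12$ ($n = 6 \left(\frac{-2 + 3}{-1 - 2} + 1\right) 3 = 6 \left(1 \frac{1}{-3} + 1\right) 3 = 6 \left(1 \left(- \frac{1}{3}\right) + 1\right) 3 = 6 \left(- \frac{1}{3} + 1\right) 3 = 6 \cdot \frac{2}{3} \cdot 3 = 6 \cdot 2 = 12$)
$w{\left(D \right)} = - \frac{1}{3} + \frac{D}{3}$ ($w{\left(D \right)} = - \frac{1 - D}{3} = - \frac{1}{3} + \frac{D}{3}$)
$11 w{\left(n \right)} + G = 11 \left(- \frac{1}{3} + \frac{1}{3} \cdot 12\right) - 16 = 11 \left(- \frac{1}{3} + 4\right) - 16 = 11 \cdot \frac{11}{3} - 16 = \frac{121}{3} - 16 = \frac{73}{3}$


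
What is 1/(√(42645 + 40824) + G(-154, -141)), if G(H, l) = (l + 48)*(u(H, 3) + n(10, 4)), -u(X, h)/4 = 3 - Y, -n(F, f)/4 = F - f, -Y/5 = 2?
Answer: 2356/16624385 - √83469/49873155 ≈ 0.00013593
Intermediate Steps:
Y = -10 (Y = -5*2 = -10)
n(F, f) = -4*F + 4*f (n(F, f) = -4*(F - f) = -4*F + 4*f)
u(X, h) = -52 (u(X, h) = -4*(3 - 1*(-10)) = -4*(3 + 10) = -4*13 = -52)
G(H, l) = -3648 - 76*l (G(H, l) = (l + 48)*(-52 + (-4*10 + 4*4)) = (48 + l)*(-52 + (-40 + 16)) = (48 + l)*(-52 - 24) = (48 + l)*(-76) = -3648 - 76*l)
1/(√(42645 + 40824) + G(-154, -141)) = 1/(√(42645 + 40824) + (-3648 - 76*(-141))) = 1/(√83469 + (-3648 + 10716)) = 1/(√83469 + 7068) = 1/(7068 + √83469)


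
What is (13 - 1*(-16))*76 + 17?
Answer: 2221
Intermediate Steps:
(13 - 1*(-16))*76 + 17 = (13 + 16)*76 + 17 = 29*76 + 17 = 2204 + 17 = 2221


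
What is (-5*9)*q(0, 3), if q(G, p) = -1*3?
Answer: 135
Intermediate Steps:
q(G, p) = -3
(-5*9)*q(0, 3) = -5*9*(-3) = -45*(-3) = 135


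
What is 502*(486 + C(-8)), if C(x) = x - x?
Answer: 243972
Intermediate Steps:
C(x) = 0
502*(486 + C(-8)) = 502*(486 + 0) = 502*486 = 243972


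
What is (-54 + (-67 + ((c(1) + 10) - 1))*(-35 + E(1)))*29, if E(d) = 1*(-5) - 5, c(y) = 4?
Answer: 68904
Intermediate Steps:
E(d) = -10 (E(d) = -5 - 5 = -10)
(-54 + (-67 + ((c(1) + 10) - 1))*(-35 + E(1)))*29 = (-54 + (-67 + ((4 + 10) - 1))*(-35 - 10))*29 = (-54 + (-67 + (14 - 1))*(-45))*29 = (-54 + (-67 + 13)*(-45))*29 = (-54 - 54*(-45))*29 = (-54 + 2430)*29 = 2376*29 = 68904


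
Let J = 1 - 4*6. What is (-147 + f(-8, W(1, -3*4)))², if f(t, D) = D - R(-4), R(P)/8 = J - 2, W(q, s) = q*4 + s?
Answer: 2025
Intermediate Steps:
J = -23 (J = 1 - 24 = -23)
W(q, s) = s + 4*q (W(q, s) = 4*q + s = s + 4*q)
R(P) = -200 (R(P) = 8*(-23 - 2) = 8*(-25) = -200)
f(t, D) = 200 + D (f(t, D) = D - 1*(-200) = D + 200 = 200 + D)
(-147 + f(-8, W(1, -3*4)))² = (-147 + (200 + (-3*4 + 4*1)))² = (-147 + (200 + (-12 + 4)))² = (-147 + (200 - 8))² = (-147 + 192)² = 45² = 2025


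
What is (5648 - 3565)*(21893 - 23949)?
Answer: -4282648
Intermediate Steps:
(5648 - 3565)*(21893 - 23949) = 2083*(-2056) = -4282648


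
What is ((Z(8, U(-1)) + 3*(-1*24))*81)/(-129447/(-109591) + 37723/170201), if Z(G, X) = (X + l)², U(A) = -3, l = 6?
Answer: -3282196421637/902279660 ≈ -3637.7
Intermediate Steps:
Z(G, X) = (6 + X)² (Z(G, X) = (X + 6)² = (6 + X)²)
((Z(8, U(-1)) + 3*(-1*24))*81)/(-129447/(-109591) + 37723/170201) = (((6 - 3)² + 3*(-1*24))*81)/(-129447/(-109591) + 37723/170201) = ((3² + 3*(-24))*81)/(-129447*(-1/109591) + 37723*(1/170201)) = ((9 - 72)*81)/(129447/109591 + 37723/170201) = (-63*81)/(902279660/643189579) = -5103*643189579/902279660 = -3282196421637/902279660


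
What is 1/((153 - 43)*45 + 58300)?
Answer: 1/63250 ≈ 1.5810e-5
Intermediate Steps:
1/((153 - 43)*45 + 58300) = 1/(110*45 + 58300) = 1/(4950 + 58300) = 1/63250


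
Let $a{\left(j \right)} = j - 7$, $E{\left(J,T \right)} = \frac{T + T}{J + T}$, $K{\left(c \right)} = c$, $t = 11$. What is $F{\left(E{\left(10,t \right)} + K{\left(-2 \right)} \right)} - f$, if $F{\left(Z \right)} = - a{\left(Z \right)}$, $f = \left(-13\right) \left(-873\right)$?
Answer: $- \frac{238162}{21} \approx -11341.0$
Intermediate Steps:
$E{\left(J,T \right)} = \frac{2 T}{J + T}$
$a{\left(j \right)} = -7 + j$
$f = 11349$
$F{\left(Z \right)} = 7 - Z$ ($F{\left(Z \right)} = - (-7 + Z) = 7 - Z$)
$F{\left(E{\left(10,t \right)} + K{\left(-2 \right)} \right)} - f = \left(7 - \left(2 \cdot 11 \frac{1}{10 + 11} - 2\right)\right) - 11349 = \left(7 - \left(2 \cdot 11 \cdot \frac{1}{21} - 2\right)\right) - 11349 = \left(7 - \left(\frac{22}{21} - 2\right)\right) - 11349 = \left(7 - - \frac{20}{21}\right) - 11349 = \left(7 + \frac{20}{21}\right) - 11349 = \frac{167}{21} - 11349 = - \frac{238162}{21}$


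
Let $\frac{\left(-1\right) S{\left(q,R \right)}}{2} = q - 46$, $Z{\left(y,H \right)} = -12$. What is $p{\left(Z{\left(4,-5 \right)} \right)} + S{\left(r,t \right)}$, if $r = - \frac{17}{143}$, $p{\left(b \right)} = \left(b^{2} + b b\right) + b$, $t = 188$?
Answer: $\frac{52658}{143} \approx 368.24$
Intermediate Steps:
$p{\left(b \right)} = b + 2 b^{2}$ ($p{\left(b \right)} = \left(b^{2} + b^{2}\right) + b = 2 b^{2} + b = b + 2 b^{2}$)
$r = - \frac{17}{143}$ ($r = \left(-17\right) \frac{1}{143} = - \frac{17}{143} \approx -0.11888$)
$S{\left(q,R \right)} = 92 - 2 q$ ($S{\left(q,R \right)} = - 2 \left(q - 46\right) = - 2 \left(-46 + q\right) = 92 - 2 q$)
$p{\left(Z{\left(4,-5 \right)} \right)} + S{\left(r,t \right)} = - 12 \left(1 + 2 \left(-12\right)\right) + \left(92 - - \frac{34}{143}\right) = - 12 \left(1 - 24\right) + \left(92 + \frac{34}{143}\right) = \left(-12\right) \left(-23\right) + \frac{13190}{143} = 276 + \frac{13190}{143} = \frac{52658}{143}$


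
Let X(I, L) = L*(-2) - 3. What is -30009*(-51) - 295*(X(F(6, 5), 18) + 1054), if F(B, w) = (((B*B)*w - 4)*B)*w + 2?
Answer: 1231034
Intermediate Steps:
F(B, w) = 2 + B*w*(-4 + w*B**2) (F(B, w) = ((B**2*w - 4)*B)*w + 2 = ((w*B**2 - 4)*B)*w + 2 = ((-4 + w*B**2)*B)*w + 2 = (B*(-4 + w*B**2))*w + 2 = B*w*(-4 + w*B**2) + 2 = 2 + B*w*(-4 + w*B**2))
X(I, L) = -3 - 2*L (X(I, L) = -2*L - 3 = -3 - 2*L)
-30009*(-51) - 295*(X(F(6, 5), 18) + 1054) = -30009*(-51) - 295*((-3 - 2*18) + 1054) = 1530459 - 295*((-3 - 36) + 1054) = 1530459 - 295*(-39 + 1054) = 1530459 - 295*1015 = 1530459 - 299425 = 1231034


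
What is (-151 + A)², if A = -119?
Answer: 72900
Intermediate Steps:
(-151 + A)² = (-151 - 119)² = (-270)² = 72900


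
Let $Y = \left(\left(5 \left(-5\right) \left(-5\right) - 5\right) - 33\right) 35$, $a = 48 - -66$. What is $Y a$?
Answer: $347130$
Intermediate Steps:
$a = 114$ ($a = 48 + 66 = 114$)
$Y = 3045$ ($Y = \left(\left(\left(-25\right) \left(-5\right) - 5\right) - 33\right) 35 = \left(\left(125 - 5\right) - 33\right) 35 = \left(120 - 33\right) 35 = 87 \cdot 35 = 3045$)
$Y a = 3045 \cdot 114 = 347130$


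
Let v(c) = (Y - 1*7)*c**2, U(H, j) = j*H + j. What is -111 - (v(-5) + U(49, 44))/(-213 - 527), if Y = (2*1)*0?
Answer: -16023/148 ≈ -108.26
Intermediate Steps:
Y = 0 (Y = 2*0 = 0)
U(H, j) = j + H*j (U(H, j) = H*j + j = j + H*j)
v(c) = -7*c**2 (v(c) = (0 - 1*7)*c**2 = (0 - 7)*c**2 = -7*c**2)
-111 - (v(-5) + U(49, 44))/(-213 - 527) = -111 - (-7*(-5)**2 + 44*(1 + 49))/(-213 - 527) = -111 - (-7*25 + 44*50)/(-740) = -111 - (-175 + 2200)*(-1)/740 = -111 - 2025*(-1)/740 = -111 - 1*(-405/148) = -111 + 405/148 = -16023/148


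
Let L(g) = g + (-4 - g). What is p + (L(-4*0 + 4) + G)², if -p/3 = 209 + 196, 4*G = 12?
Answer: -1214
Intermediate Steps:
G = 3 (G = (¼)*12 = 3)
p = -1215 (p = -3*(209 + 196) = -3*405 = -1215)
L(g) = -4
p + (L(-4*0 + 4) + G)² = -1215 + (-4 + 3)² = -1215 + (-1)² = -1215 + 1 = -1214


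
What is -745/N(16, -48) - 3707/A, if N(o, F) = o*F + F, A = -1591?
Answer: 4210207/1298256 ≈ 3.2430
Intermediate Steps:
N(o, F) = F + F*o (N(o, F) = F*o + F = F + F*o)
-745/N(16, -48) - 3707/A = -745*(-1/(48*(1 + 16))) - 3707/(-1591) = -745/((-48*17)) - 3707*(-1/1591) = -745/(-816) + 3707/1591 = -745*(-1/816) + 3707/1591 = 745/816 + 3707/1591 = 4210207/1298256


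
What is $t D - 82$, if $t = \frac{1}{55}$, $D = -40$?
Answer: $- \frac{910}{11} \approx -82.727$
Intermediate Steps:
$t = \frac{1}{55} \approx 0.018182$
$t D - 82 = \frac{1}{55} \left(-40\right) - 82 = - \frac{8}{11} - 82 = - \frac{910}{11}$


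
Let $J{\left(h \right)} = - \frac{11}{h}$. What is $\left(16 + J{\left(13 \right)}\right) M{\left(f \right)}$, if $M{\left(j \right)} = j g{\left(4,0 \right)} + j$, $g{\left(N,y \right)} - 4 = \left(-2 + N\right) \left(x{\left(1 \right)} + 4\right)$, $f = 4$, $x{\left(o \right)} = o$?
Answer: $\frac{11820}{13} \approx 909.23$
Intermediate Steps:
$g{\left(N,y \right)} = -6 + 5 N$ ($g{\left(N,y \right)} = 4 + \left(-2 + N\right) \left(1 + 4\right) = 4 + \left(-2 + N\right) 5 = 4 + \left(-10 + 5 N\right) = -6 + 5 N$)
$M{\left(j \right)} = 15 j$ ($M{\left(j \right)} = j \left(-6 + 5 \cdot 4\right) + j = j \left(-6 + 20\right) + j = j 14 + j = 14 j + j = 15 j$)
$\left(16 + J{\left(13 \right)}\right) M{\left(f \right)} = \left(16 - \frac{11}{13}\right) 15 \cdot 4 = \left(16 - \frac{11}{13}\right) 60 = \frac{197}{13} \cdot 60 = \frac{11820}{13}$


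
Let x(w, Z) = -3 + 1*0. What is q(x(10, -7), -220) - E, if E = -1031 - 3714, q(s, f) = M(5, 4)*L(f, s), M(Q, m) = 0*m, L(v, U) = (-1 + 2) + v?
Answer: 4745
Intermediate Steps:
x(w, Z) = -3 (x(w, Z) = -3 + 0 = -3)
L(v, U) = 1 + v
M(Q, m) = 0
q(s, f) = 0 (q(s, f) = 0*(1 + f) = 0)
E = -4745
q(x(10, -7), -220) - E = 0 - 1*(-4745) = 0 + 4745 = 4745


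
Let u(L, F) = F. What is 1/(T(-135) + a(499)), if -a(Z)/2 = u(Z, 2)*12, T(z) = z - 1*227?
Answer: -1/410 ≈ -0.0024390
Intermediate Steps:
T(z) = -227 + z (T(z) = z - 227 = -227 + z)
a(Z) = -48 (a(Z) = -4*12 = -2*24 = -48)
1/(T(-135) + a(499)) = 1/((-227 - 135) - 48) = 1/(-362 - 48) = 1/(-410) = -1/410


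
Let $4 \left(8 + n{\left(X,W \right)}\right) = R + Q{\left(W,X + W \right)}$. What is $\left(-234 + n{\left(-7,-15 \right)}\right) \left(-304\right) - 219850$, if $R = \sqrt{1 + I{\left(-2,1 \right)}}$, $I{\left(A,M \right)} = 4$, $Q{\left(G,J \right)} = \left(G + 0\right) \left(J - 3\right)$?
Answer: $-174782 - 76 \sqrt{5} \approx -1.7495 \cdot 10^{5}$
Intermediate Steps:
$Q{\left(G,J \right)} = G \left(-3 + J\right)$
$R = \sqrt{5}$ ($R = \sqrt{1 + 4} = \sqrt{5} \approx 2.2361$)
$n{\left(X,W \right)} = -8 + \frac{\sqrt{5}}{4} + \frac{W \left(-3 + W + X\right)}{4}$ ($n{\left(X,W \right)} = -8 + \frac{\sqrt{5} + W \left(-3 + \left(X + W\right)\right)}{4} = -8 + \frac{\sqrt{5} + W \left(-3 + \left(W + X\right)\right)}{4} = -8 + \frac{\sqrt{5} + W \left(-3 + W + X\right)}{4} = -8 + \left(\frac{\sqrt{5}}{4} + \frac{W \left(-3 + W + X\right)}{4}\right) = -8 + \frac{\sqrt{5}}{4} + \frac{W \left(-3 + W + X\right)}{4}$)
$\left(-234 + n{\left(-7,-15 \right)}\right) \left(-304\right) - 219850 = \left(-234 + \left(-8 + \frac{\sqrt{5}}{4} + \frac{1}{4} \left(-15\right) \left(-3 - 15 - 7\right)\right)\right) \left(-304\right) - 219850 = \left(-234 + \left(-8 + \frac{\sqrt{5}}{4} + \frac{1}{4} \left(-15\right) \left(-25\right)\right)\right) \left(-304\right) - 219850 = \left(-234 + \left(-8 + \frac{\sqrt{5}}{4} + \frac{375}{4}\right)\right) \left(-304\right) - 219850 = \left(-234 + \left(\frac{343}{4} + \frac{\sqrt{5}}{4}\right)\right) \left(-304\right) - 219850 = \left(- \frac{593}{4} + \frac{\sqrt{5}}{4}\right) \left(-304\right) - 219850 = \left(45068 - 76 \sqrt{5}\right) - 219850 = -174782 - 76 \sqrt{5}$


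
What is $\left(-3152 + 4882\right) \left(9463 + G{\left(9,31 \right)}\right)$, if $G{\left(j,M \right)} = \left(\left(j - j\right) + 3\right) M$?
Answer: $16531880$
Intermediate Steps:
$G{\left(j,M \right)} = 3 M$ ($G{\left(j,M \right)} = \left(0 + 3\right) M = 3 M$)
$\left(-3152 + 4882\right) \left(9463 + G{\left(9,31 \right)}\right) = \left(-3152 + 4882\right) \left(9463 + 3 \cdot 31\right) = 1730 \left(9463 + 93\right) = 1730 \cdot 9556 = 16531880$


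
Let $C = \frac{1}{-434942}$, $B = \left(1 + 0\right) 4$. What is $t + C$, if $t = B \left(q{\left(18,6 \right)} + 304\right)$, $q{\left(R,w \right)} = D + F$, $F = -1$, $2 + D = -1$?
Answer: $\frac{521930399}{434942} \approx 1200.0$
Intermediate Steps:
$D = -3$ ($D = -2 - 1 = -3$)
$B = 4$ ($B = 1 \cdot 4 = 4$)
$q{\left(R,w \right)} = -4$ ($q{\left(R,w \right)} = -3 - 1 = -4$)
$C = - \frac{1}{434942} \approx -2.2992 \cdot 10^{-6}$
$t = 1200$ ($t = 4 \left(-4 + 304\right) = 4 \cdot 300 = 1200$)
$t + C = 1200 - \frac{1}{434942} = \frac{521930399}{434942}$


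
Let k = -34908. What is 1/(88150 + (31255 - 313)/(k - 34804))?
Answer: 34856/3072540929 ≈ 1.1344e-5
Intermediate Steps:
1/(88150 + (31255 - 313)/(k - 34804)) = 1/(88150 + (31255 - 313)/(-34908 - 34804)) = 1/(88150 + 30942/(-69712)) = 1/(88150 + 30942*(-1/69712)) = 1/(88150 - 15471/34856) = 1/(3072540929/34856) = 34856/3072540929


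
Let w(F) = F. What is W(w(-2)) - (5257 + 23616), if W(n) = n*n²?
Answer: -28881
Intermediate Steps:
W(n) = n³
W(w(-2)) - (5257 + 23616) = (-2)³ - (5257 + 23616) = -8 - 1*28873 = -8 - 28873 = -28881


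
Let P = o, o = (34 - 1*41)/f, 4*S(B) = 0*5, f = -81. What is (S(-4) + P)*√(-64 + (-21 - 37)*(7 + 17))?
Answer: 28*I*√91/81 ≈ 3.2976*I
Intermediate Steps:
S(B) = 0 (S(B) = (0*5)/4 = (¼)*0 = 0)
o = 7/81 (o = (34 - 1*41)/(-81) = (34 - 41)*(-1/81) = -7*(-1/81) = 7/81 ≈ 0.086420)
P = 7/81 ≈ 0.086420
(S(-4) + P)*√(-64 + (-21 - 37)*(7 + 17)) = (0 + 7/81)*√(-64 + (-21 - 37)*(7 + 17)) = 7*√(-64 - 58*24)/81 = 7*√(-64 - 1392)/81 = 7*√(-1456)/81 = 7*(4*I*√91)/81 = 28*I*√91/81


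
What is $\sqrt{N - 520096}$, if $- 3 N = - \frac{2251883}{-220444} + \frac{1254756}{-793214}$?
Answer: $\frac{i \sqrt{8945111339794323332721509343}}{131144450262} \approx 721.18 i$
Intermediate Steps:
$N = - \frac{754810845149}{262288900524}$ ($N = - \frac{- \frac{2251883}{-220444} + \frac{1254756}{-793214}}{3} = - \frac{\left(-2251883\right) \left(- \frac{1}{220444}\right) + 1254756 \left(- \frac{1}{793214}\right)}{3} = - \frac{\frac{2251883}{220444} - \frac{627378}{396607}}{3} = \left(- \frac{1}{3}\right) \frac{754810845149}{87429633508} = - \frac{754810845149}{262288900524} \approx -2.8778$)
$\sqrt{N - 520096} = \sqrt{- \frac{754810845149}{262288900524} - 520096} = \sqrt{- \frac{136416162817775453}{262288900524}} = \frac{i \sqrt{8945111339794323332721509343}}{131144450262}$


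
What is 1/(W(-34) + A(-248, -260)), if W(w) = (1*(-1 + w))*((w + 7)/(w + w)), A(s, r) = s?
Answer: -68/17809 ≈ -0.0038183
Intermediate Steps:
W(w) = (-1 + w)*(7 + w)/(2*w) (W(w) = (-1 + w)*((7 + w)/((2*w))) = (-1 + w)*((7 + w)*(1/(2*w))) = (-1 + w)*((7 + w)/(2*w)) = (-1 + w)*(7 + w)/(2*w))
1/(W(-34) + A(-248, -260)) = 1/((½)*(-7 - 34*(6 - 34))/(-34) - 248) = 1/((½)*(-1/34)*(-7 - 34*(-28)) - 248) = 1/((½)*(-1/34)*(-7 + 952) - 248) = 1/((½)*(-1/34)*945 - 248) = 1/(-945/68 - 248) = 1/(-17809/68) = -68/17809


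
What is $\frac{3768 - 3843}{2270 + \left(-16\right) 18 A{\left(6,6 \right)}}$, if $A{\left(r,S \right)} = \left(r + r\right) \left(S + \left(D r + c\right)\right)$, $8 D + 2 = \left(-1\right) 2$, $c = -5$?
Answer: $- \frac{75}{9182} \approx -0.0081682$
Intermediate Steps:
$D = - \frac{1}{2}$ ($D = - \frac{1}{4} + \frac{\left(-1\right) 2}{8} = - \frac{1}{4} + \frac{1}{8} \left(-2\right) = - \frac{1}{4} - \frac{1}{4} = - \frac{1}{2} \approx -0.5$)
$A{\left(r,S \right)} = 2 r \left(-5 + S - \frac{r}{2}\right)$ ($A{\left(r,S \right)} = \left(r + r\right) \left(S - \left(5 + \frac{r}{2}\right)\right) = 2 r \left(S - \left(5 + \frac{r}{2}\right)\right) = 2 r \left(-5 + S - \frac{r}{2}\right)$)
$\frac{3768 - 3843}{2270 + \left(-16\right) 18 A{\left(6,6 \right)}} = \frac{3768 - 3843}{2270 + \left(-16\right) 18 \cdot 6 \left(-10 - 6 + 2 \cdot 6\right)} = - \frac{75}{2270 - 288 \cdot 6 \left(-10 - 6 + 12\right)} = - \frac{75}{2270 - 288 \cdot 6 \left(-4\right)} = - \frac{75}{2270 - -6912} = - \frac{75}{2270 + 6912} = - \frac{75}{9182}$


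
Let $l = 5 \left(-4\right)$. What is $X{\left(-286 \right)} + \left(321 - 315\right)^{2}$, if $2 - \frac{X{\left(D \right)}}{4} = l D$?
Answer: $-22836$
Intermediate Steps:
$l = -20$
$X{\left(D \right)} = 8 + 80 D$ ($X{\left(D \right)} = 8 - 4 \left(- 20 D\right) = 8 + 80 D$)
$X{\left(-286 \right)} + \left(321 - 315\right)^{2} = \left(8 + 80 \left(-286\right)\right) + \left(321 - 315\right)^{2} = \left(8 - 22880\right) + 6^{2} = -22872 + 36 = -22836$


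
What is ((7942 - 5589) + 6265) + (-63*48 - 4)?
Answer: 5590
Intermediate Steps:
((7942 - 5589) + 6265) + (-63*48 - 4) = (2353 + 6265) + (-3024 - 4) = 8618 - 3028 = 5590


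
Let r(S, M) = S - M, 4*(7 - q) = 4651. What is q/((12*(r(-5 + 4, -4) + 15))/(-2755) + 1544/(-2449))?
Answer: 31191357885/19130816 ≈ 1630.4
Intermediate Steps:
q = -4623/4 (q = 7 - ¼*4651 = 7 - 4651/4 = -4623/4 ≈ -1155.8)
q/((12*(r(-5 + 4, -4) + 15))/(-2755) + 1544/(-2449)) = -4623/(4*((12*(((-5 + 4) - 1*(-4)) + 15))/(-2755) + 1544/(-2449))) = -4623/(4*((12*((-1 + 4) + 15))*(-1/2755) + 1544*(-1/2449))) = -4623/(4*((12*(3 + 15))*(-1/2755) - 1544/2449)) = -4623/(4*((12*18)*(-1/2755) - 1544/2449)) = -4623/(4*(216*(-1/2755) - 1544/2449)) = -4623/(4*(-216/2755 - 1544/2449)) = -4623/(4*(-4782704/6746995)) = -4623/4*(-6746995/4782704) = 31191357885/19130816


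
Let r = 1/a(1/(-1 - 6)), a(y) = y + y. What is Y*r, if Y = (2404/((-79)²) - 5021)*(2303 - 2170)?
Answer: 29171634667/12482 ≈ 2.3371e+6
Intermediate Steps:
a(y) = 2*y
Y = -4167376381/6241 (Y = (2404/6241 - 5021)*133 = -31333657/6241*133 = -4167376381/6241 ≈ -6.6774e+5)
r = -7/2 (r = 1/(2/(-1 - 6)) = 1/(2/(-7)) = 1/(2*(-⅐)) = 1/(-2/7) = -7/2 ≈ -3.5000)
Y*r = -4167376381/6241*(-7/2) = 29171634667/12482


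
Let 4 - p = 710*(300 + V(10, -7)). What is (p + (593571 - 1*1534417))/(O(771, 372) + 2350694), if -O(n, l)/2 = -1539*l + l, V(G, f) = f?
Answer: -574436/1747483 ≈ -0.32872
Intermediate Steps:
O(n, l) = 3076*l (O(n, l) = -2*(-1539*l + l) = -(-3076)*l = 3076*l)
p = -208026 (p = 4 - 710*(300 - 7) = 4 - 710*293 = 4 - 1*208030 = 4 - 208030 = -208026)
(p + (593571 - 1*1534417))/(O(771, 372) + 2350694) = (-208026 + (593571 - 1*1534417))/(3076*372 + 2350694) = (-208026 + (593571 - 1534417))/(1144272 + 2350694) = (-208026 - 940846)/3494966 = -1148872*1/3494966 = -574436/1747483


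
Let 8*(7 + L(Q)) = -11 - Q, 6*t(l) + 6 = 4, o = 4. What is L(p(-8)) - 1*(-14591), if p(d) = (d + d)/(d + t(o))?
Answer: 2916477/200 ≈ 14582.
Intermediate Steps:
t(l) = -⅓ (t(l) = -1 + (⅙)*4 = -1 + ⅔ = -⅓)
p(d) = 2*d/(-⅓ + d) (p(d) = (d + d)/(d - ⅓) = (2*d)/(-⅓ + d) = 2*d/(-⅓ + d))
L(Q) = -67/8 - Q/8 (L(Q) = -7 + (-11 - Q)/8 = -7 + (-11/8 - Q/8) = -67/8 - Q/8)
L(p(-8)) - 1*(-14591) = (-67/8 - 3*(-8)/(4*(-1 + 3*(-8)))) - 1*(-14591) = (-67/8 - 3*(-8)/(4*(-1 - 24))) + 14591 = (-67/8 - 3*(-8)/(4*(-25))) + 14591 = (-67/8 - 3*(-8)*(-1)/(4*25)) + 14591 = (-67/8 - ⅛*48/25) + 14591 = (-67/8 - 6/25) + 14591 = -1723/200 + 14591 = 2916477/200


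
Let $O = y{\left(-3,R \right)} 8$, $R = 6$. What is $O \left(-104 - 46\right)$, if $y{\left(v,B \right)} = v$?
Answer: $3600$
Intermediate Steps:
$O = -24$ ($O = \left(-3\right) 8 = -24$)
$O \left(-104 - 46\right) = - 24 \left(-104 - 46\right) = \left(-24\right) \left(-150\right) = 3600$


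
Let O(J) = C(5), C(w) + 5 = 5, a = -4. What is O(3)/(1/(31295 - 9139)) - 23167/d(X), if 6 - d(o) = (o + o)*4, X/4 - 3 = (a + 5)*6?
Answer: 23167/282 ≈ 82.152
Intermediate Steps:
C(w) = 0 (C(w) = -5 + 5 = 0)
X = 36 (X = 12 + 4*((-4 + 5)*6) = 12 + 4*(1*6) = 12 + 4*6 = 12 + 24 = 36)
O(J) = 0
d(o) = 6 - 8*o (d(o) = 6 - (o + o)*4 = 6 - 2*o*4 = 6 - 8*o)
O(3)/(1/(31295 - 9139)) - 23167/d(X) = 0/(1/(31295 - 9139)) - 23167/(6 - 8*36) = 0/(1/22156) - 23167/(6 - 288) = 0/(1/22156) - 23167/(-282) = 0*22156 - 23167*(-1/282) = 0 + 23167/282 = 23167/282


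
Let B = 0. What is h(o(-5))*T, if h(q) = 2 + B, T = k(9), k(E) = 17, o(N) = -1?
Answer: 34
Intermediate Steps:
T = 17
h(q) = 2 (h(q) = 2 + 0 = 2)
h(o(-5))*T = 2*17 = 34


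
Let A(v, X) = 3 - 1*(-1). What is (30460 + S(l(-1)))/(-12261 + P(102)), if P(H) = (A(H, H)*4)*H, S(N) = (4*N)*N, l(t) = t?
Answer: -30464/10629 ≈ -2.8661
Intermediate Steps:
A(v, X) = 4 (A(v, X) = 3 + 1 = 4)
S(N) = 4*N²
P(H) = 16*H (P(H) = (4*4)*H = 16*H)
(30460 + S(l(-1)))/(-12261 + P(102)) = (30460 + 4*(-1)²)/(-12261 + 16*102) = (30460 + 4*1)/(-12261 + 1632) = (30460 + 4)/(-10629) = 30464*(-1/10629) = -30464/10629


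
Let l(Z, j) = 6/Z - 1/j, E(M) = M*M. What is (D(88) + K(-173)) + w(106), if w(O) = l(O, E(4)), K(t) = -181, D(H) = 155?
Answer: -22053/848 ≈ -26.006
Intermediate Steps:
E(M) = M²
l(Z, j) = -1/j + 6/Z
w(O) = -1/16 + 6/O (w(O) = -1/(4²) + 6/O = -1/16 + 6/O)
(D(88) + K(-173)) + w(106) = (155 - 181) + (1/16)*(96 - 1*106)/106 = -26 + (1/16)*(1/106)*(96 - 106) = -26 + (1/16)*(1/106)*(-10) = -26 - 5/848 = -22053/848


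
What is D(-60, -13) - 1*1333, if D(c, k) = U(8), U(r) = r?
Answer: -1325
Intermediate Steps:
D(c, k) = 8
D(-60, -13) - 1*1333 = 8 - 1*1333 = 8 - 1333 = -1325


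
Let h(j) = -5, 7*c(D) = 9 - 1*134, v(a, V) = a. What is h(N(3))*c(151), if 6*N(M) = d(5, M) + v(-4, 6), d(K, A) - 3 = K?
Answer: 625/7 ≈ 89.286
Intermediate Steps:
d(K, A) = 3 + K
c(D) = -125/7 (c(D) = (9 - 1*134)/7 = (9 - 134)/7 = (⅐)*(-125) = -125/7)
N(M) = ⅔ (N(M) = ((3 + 5) - 4)/6 = (8 - 4)/6 = (⅙)*4 = ⅔)
h(N(3))*c(151) = -5*(-125/7) = 625/7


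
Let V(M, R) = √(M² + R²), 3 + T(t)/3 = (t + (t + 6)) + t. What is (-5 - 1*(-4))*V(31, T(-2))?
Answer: -√1042 ≈ -32.280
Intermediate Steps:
T(t) = 9 + 9*t (T(t) = -9 + 3*((t + (t + 6)) + t) = -9 + 3*((t + (6 + t)) + t) = -9 + 3*((6 + 2*t) + t) = -9 + 3*(6 + 3*t) = -9 + (18 + 9*t) = 9 + 9*t)
(-5 - 1*(-4))*V(31, T(-2)) = (-5 - 1*(-4))*√(31² + (9 + 9*(-2))²) = (-5 + 4)*√(961 + (9 - 18)²) = -√(961 + (-9)²) = -√(961 + 81) = -√1042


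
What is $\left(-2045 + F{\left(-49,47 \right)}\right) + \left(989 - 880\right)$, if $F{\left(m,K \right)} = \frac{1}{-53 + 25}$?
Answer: $- \frac{54209}{28} \approx -1936.0$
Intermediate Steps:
$F{\left(m,K \right)} = - \frac{1}{28}$ ($F{\left(m,K \right)} = \frac{1}{-28} = - \frac{1}{28}$)
$\left(-2045 + F{\left(-49,47 \right)}\right) + \left(989 - 880\right) = \left(-2045 - \frac{1}{28}\right) + \left(989 - 880\right) = - \frac{57261}{28} + \left(989 - 880\right) = - \frac{57261}{28} + 109 = - \frac{54209}{28}$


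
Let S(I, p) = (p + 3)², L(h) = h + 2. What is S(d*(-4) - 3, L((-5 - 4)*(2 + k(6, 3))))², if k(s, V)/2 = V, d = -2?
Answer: 20151121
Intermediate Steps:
k(s, V) = 2*V
L(h) = 2 + h
S(I, p) = (3 + p)²
S(d*(-4) - 3, L((-5 - 4)*(2 + k(6, 3))))² = ((3 + (2 + (-5 - 4)*(2 + 2*3)))²)² = ((3 + (2 - 9*(2 + 6)))²)² = ((3 + (2 - 9*8))²)² = ((3 + (2 - 72))²)² = ((3 - 70)²)² = ((-67)²)² = 4489² = 20151121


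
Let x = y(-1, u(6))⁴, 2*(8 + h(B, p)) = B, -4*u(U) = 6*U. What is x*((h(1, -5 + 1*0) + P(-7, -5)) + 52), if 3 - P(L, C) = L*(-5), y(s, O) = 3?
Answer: 2025/2 ≈ 1012.5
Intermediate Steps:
u(U) = -3*U/2
h(B, p) = -8 + B/2
P(L, C) = 3 + 5*L (P(L, C) = 3 - L*(-5) = 3 - (-5)*L = 3 + 5*L)
x = 81 (x = 3⁴ = 81)
x*((h(1, -5 + 1*0) + P(-7, -5)) + 52) = 81*(((-8 + (½)*1) + (3 + 5*(-7))) + 52) = 81*(((-8 + ½) + (3 - 35)) + 52) = 81*((-15/2 - 32) + 52) = 81*(-79/2 + 52) = 81*(25/2) = 2025/2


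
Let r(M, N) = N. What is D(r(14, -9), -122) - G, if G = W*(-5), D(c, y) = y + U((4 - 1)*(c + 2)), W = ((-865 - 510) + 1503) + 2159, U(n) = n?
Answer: 11292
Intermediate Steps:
W = 2287 (W = (-1375 + 1503) + 2159 = 128 + 2159 = 2287)
D(c, y) = 6 + y + 3*c (D(c, y) = y + (4 - 1)*(c + 2) = y + 3*(2 + c) = y + (6 + 3*c) = 6 + y + 3*c)
G = -11435 (G = 2287*(-5) = -11435)
D(r(14, -9), -122) - G = (6 - 122 + 3*(-9)) - 1*(-11435) = (6 - 122 - 27) + 11435 = -143 + 11435 = 11292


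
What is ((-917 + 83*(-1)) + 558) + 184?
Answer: -258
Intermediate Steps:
((-917 + 83*(-1)) + 558) + 184 = ((-917 - 83) + 558) + 184 = (-1000 + 558) + 184 = -442 + 184 = -258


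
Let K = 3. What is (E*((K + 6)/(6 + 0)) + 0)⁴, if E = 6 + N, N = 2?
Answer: 20736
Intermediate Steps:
E = 8 (E = 6 + 2 = 8)
(E*((K + 6)/(6 + 0)) + 0)⁴ = (8*((3 + 6)/(6 + 0)) + 0)⁴ = (8*(9/6) + 0)⁴ = (8*(9*(⅙)) + 0)⁴ = (8*(3/2) + 0)⁴ = (12 + 0)⁴ = 12⁴ = 20736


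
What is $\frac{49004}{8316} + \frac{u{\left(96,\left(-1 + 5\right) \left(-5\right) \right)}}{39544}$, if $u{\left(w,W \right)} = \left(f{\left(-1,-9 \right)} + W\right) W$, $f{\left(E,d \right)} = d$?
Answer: $\frac{121414841}{20552994} \approx 5.9074$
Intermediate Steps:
$u{\left(w,W \right)} = W \left(-9 + W\right)$ ($u{\left(w,W \right)} = \left(-9 + W\right) W = W \left(-9 + W\right)$)
$\frac{49004}{8316} + \frac{u{\left(96,\left(-1 + 5\right) \left(-5\right) \right)}}{39544} = \frac{49004}{8316} + \frac{\left(-1 + 5\right) \left(-5\right) \left(-9 + \left(-1 + 5\right) \left(-5\right)\right)}{39544} = 49004 \cdot \frac{1}{8316} + 4 \left(-5\right) \left(-9 + 4 \left(-5\right)\right) \frac{1}{39544} = \frac{12251}{2079} + - 20 \left(-9 - 20\right) \frac{1}{39544} = \frac{12251}{2079} + \left(-20\right) \left(-29\right) \frac{1}{39544} = \frac{12251}{2079} + 580 \cdot \frac{1}{39544} = \frac{12251}{2079} + \frac{145}{9886} = \frac{121414841}{20552994}$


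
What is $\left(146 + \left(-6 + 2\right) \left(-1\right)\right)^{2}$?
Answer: $22500$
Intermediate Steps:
$\left(146 + \left(-6 + 2\right) \left(-1\right)\right)^{2} = \left(146 - -4\right)^{2} = \left(146 + 4\right)^{2} = 150^{2} = 22500$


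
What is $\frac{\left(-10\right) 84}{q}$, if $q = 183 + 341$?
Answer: $- \frac{210}{131} \approx -1.6031$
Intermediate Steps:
$q = 524$
$\frac{\left(-10\right) 84}{q} = \frac{\left(-10\right) 84}{524} = \left(-840\right) \frac{1}{524} = - \frac{210}{131}$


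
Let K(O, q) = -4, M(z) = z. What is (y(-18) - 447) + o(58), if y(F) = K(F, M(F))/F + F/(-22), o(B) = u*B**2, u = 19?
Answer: 6283534/99 ≈ 63470.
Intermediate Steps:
o(B) = 19*B**2
y(F) = -4/F - F/22 (y(F) = -4/F + F/(-22) = -4/F + F*(-1/22) = -4/F - F/22)
(y(-18) - 447) + o(58) = ((-4/(-18) - 1/22*(-18)) - 447) + 19*58**2 = ((-4*(-1/18) + 9/11) - 447) + 19*3364 = ((2/9 + 9/11) - 447) + 63916 = (103/99 - 447) + 63916 = -44150/99 + 63916 = 6283534/99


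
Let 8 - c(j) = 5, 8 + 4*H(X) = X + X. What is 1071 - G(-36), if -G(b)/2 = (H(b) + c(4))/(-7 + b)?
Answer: 46087/43 ≈ 1071.8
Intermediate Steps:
H(X) = -2 + X/2 (H(X) = -2 + (X + X)/4 = -2 + (2*X)/4 = -2 + X/2)
c(j) = 3 (c(j) = 8 - 1*5 = 8 - 5 = 3)
G(b) = -2*(1 + b/2)/(-7 + b) (G(b) = -2*((-2 + b/2) + 3)/(-7 + b) = -2*(1 + b/2)/(-7 + b))
1071 - G(-36) = 1071 - (-2 - 1*(-36))/(-7 - 36) = 1071 - (-2 + 36)/(-43) = 1071 - (-1)*34/43 = 1071 - 1*(-34/43) = 1071 + 34/43 = 46087/43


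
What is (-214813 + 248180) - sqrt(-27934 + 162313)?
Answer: 33367 - 9*sqrt(1659) ≈ 33000.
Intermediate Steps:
(-214813 + 248180) - sqrt(-27934 + 162313) = 33367 - sqrt(134379) = 33367 - 9*sqrt(1659)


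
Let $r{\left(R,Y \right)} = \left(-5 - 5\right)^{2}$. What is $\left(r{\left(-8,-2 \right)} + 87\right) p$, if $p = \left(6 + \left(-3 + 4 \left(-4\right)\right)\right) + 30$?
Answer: $3179$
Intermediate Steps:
$r{\left(R,Y \right)} = 100$ ($r{\left(R,Y \right)} = \left(-10\right)^{2} = 100$)
$p = 17$ ($p = \left(6 - 19\right) + 30 = -13 + 30 = 17$)
$\left(r{\left(-8,-2 \right)} + 87\right) p = \left(100 + 87\right) 17 = 187 \cdot 17 = 3179$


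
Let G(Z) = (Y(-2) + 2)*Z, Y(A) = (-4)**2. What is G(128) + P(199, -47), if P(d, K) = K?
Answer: 2257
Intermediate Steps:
Y(A) = 16
G(Z) = 18*Z (G(Z) = (16 + 2)*Z = 18*Z)
G(128) + P(199, -47) = 18*128 - 47 = 2304 - 47 = 2257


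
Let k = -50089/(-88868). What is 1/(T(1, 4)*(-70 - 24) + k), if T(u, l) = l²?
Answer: -6836/10277491 ≈ -0.00066514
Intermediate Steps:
k = 3853/6836 (k = -50089*(-1/88868) = 3853/6836 ≈ 0.56363)
1/(T(1, 4)*(-70 - 24) + k) = 1/(4²*(-70 - 24) + 3853/6836) = 1/(16*(-94) + 3853/6836) = 1/(-1504 + 3853/6836) = 1/(-10277491/6836) = -6836/10277491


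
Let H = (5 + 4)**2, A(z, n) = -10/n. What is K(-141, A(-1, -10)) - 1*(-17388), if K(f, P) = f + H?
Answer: 17328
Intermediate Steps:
H = 81 (H = 9**2 = 81)
K(f, P) = 81 + f (K(f, P) = f + 81 = 81 + f)
K(-141, A(-1, -10)) - 1*(-17388) = (81 - 141) - 1*(-17388) = -60 + 17388 = 17328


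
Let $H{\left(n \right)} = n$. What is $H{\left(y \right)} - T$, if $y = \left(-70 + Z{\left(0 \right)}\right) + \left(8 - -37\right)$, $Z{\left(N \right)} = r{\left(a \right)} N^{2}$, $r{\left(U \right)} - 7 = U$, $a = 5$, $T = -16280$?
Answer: $16255$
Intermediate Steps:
$r{\left(U \right)} = 7 + U$
$Z{\left(N \right)} = 12 N^{2}$ ($Z{\left(N \right)} = \left(7 + 5\right) N^{2} = 12 N^{2}$)
$y = -25$ ($y = \left(-70 + 12 \cdot 0^{2}\right) + \left(8 - -37\right) = \left(-70 + 12 \cdot 0\right) + \left(8 + 37\right) = \left(-70 + 0\right) + 45 = -70 + 45 = -25$)
$H{\left(y \right)} - T = -25 - -16280 = -25 + 16280 = 16255$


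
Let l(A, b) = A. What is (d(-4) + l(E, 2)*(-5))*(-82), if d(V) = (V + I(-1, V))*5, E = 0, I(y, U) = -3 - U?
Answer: 1230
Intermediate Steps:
d(V) = -15 (d(V) = (V + (-3 - V))*5 = -3*5 = -15)
(d(-4) + l(E, 2)*(-5))*(-82) = (-15 + 0*(-5))*(-82) = (-15 + 0)*(-82) = -15*(-82) = 1230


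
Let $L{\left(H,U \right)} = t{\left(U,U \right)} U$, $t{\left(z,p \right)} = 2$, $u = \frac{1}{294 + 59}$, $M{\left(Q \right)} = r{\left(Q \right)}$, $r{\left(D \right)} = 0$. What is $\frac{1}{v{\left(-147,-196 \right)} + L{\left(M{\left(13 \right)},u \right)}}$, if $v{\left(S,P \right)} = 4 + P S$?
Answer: $\frac{353}{10172050} \approx 3.4703 \cdot 10^{-5}$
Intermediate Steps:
$M{\left(Q \right)} = 0$
$u = \frac{1}{353} \approx 0.0028329$
$L{\left(H,U \right)} = 2 U$
$\frac{1}{v{\left(-147,-196 \right)} + L{\left(M{\left(13 \right)},u \right)}} = \frac{1}{\left(4 - -28812\right) + 2 \cdot \frac{1}{353}} = \frac{1}{\left(4 + 28812\right) + \frac{2}{353}} = \frac{1}{28816 + \frac{2}{353}} = \frac{1}{\frac{10172050}{353}} = \frac{353}{10172050}$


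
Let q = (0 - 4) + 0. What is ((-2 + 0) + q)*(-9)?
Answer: 54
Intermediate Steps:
q = -4 (q = -4 + 0 = -4)
((-2 + 0) + q)*(-9) = ((-2 + 0) - 4)*(-9) = (-2 - 4)*(-9) = -6*(-9) = 54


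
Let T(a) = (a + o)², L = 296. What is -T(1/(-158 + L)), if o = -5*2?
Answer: -1901641/19044 ≈ -99.855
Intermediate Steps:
o = -10
T(a) = (-10 + a)² (T(a) = (a - 10)² = (-10 + a)²)
-T(1/(-158 + L)) = -(-10 + 1/(-158 + 296))² = -(-10 + 1/138)² = -(-1379/138)² = -1*1901641/19044 = -1901641/19044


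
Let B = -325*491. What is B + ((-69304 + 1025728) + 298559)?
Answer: 1095408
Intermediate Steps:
B = -159575
B + ((-69304 + 1025728) + 298559) = -159575 + ((-69304 + 1025728) + 298559) = -159575 + (956424 + 298559) = -159575 + 1254983 = 1095408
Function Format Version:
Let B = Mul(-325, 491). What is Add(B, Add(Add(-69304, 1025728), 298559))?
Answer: 1095408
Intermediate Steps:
B = -159575
Add(B, Add(Add(-69304, 1025728), 298559)) = Add(-159575, Add(Add(-69304, 1025728), 298559)) = Add(-159575, Add(956424, 298559)) = Add(-159575, 1254983) = 1095408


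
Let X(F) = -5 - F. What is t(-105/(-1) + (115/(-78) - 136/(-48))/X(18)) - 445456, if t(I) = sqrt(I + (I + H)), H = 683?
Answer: -445456 + sqrt(718420755)/897 ≈ -4.4543e+5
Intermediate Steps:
t(I) = sqrt(683 + 2*I) (t(I) = sqrt(I + (I + 683)) = sqrt(I + (683 + I)) = sqrt(683 + 2*I))
t(-105/(-1) + (115/(-78) - 136/(-48))/X(18)) - 445456 = sqrt(683 + 2*(-105/(-1) + (115/(-78) - 136/(-48))/(-5 - 1*18))) - 445456 = sqrt(683 + 2*(-105*(-1) + (115*(-1/78) - 136*(-1/48))/(-5 - 18))) - 445456 = sqrt(683 + 2*(105 + (-115/78 + 17/6)/(-23))) - 445456 = sqrt(683 + 2*(105 + (53/39)*(-1/23))) - 445456 = sqrt(683 + 2*(105 - 53/897)) - 445456 = sqrt(683 + 2*(94132/897)) - 445456 = sqrt(683 + 188264/897) - 445456 = sqrt(800915/897) - 445456 = sqrt(718420755)/897 - 445456 = -445456 + sqrt(718420755)/897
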